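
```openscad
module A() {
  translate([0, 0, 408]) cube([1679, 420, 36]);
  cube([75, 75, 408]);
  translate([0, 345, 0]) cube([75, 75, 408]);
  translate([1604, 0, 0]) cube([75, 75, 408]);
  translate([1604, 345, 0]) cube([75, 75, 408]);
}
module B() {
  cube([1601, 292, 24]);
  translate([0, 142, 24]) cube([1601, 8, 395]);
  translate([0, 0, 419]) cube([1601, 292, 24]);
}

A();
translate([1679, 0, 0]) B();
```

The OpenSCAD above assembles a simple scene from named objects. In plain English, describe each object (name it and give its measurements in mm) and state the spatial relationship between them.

A is a long wooden bench with a 1679 mm (x) × 420 mm (y) seat, 36 mm thick, its top surface 444 mm above the floor. Four 75 mm square legs at the seat corners, flush with the edges, run from z = 0 to the seat underside.

B is an I-beam lying along x, 1601 mm long. Overall section height 443 mm. Two flanges 292 mm wide (y) and 24 mm thick, one on the floor and one at the top; a web 8 mm thick runs between them, centred on the flange width.

The I-beam is against the bench's +x side, with their −y faces flush.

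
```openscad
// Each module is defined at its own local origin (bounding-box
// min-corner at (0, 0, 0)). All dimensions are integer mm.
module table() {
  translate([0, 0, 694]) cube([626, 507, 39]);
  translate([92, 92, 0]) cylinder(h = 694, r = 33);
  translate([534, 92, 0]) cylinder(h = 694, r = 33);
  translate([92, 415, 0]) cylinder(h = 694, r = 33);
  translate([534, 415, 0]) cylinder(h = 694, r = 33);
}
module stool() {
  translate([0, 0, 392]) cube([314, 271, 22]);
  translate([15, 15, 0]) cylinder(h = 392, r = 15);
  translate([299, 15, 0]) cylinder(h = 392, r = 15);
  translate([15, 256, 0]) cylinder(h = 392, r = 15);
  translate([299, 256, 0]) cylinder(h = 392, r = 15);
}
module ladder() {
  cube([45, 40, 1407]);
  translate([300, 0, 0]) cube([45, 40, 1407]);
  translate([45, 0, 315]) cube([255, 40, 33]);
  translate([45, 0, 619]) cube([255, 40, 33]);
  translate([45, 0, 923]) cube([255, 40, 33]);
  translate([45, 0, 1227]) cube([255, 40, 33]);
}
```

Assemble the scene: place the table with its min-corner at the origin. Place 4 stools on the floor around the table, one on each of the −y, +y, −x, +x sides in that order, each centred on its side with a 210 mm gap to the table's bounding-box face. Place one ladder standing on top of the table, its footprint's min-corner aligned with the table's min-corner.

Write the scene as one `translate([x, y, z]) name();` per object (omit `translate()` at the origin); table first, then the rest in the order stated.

table();
translate([156, -481, 0]) stool();
translate([156, 717, 0]) stool();
translate([-524, 118, 0]) stool();
translate([836, 118, 0]) stool();
translate([0, 0, 733]) ladder();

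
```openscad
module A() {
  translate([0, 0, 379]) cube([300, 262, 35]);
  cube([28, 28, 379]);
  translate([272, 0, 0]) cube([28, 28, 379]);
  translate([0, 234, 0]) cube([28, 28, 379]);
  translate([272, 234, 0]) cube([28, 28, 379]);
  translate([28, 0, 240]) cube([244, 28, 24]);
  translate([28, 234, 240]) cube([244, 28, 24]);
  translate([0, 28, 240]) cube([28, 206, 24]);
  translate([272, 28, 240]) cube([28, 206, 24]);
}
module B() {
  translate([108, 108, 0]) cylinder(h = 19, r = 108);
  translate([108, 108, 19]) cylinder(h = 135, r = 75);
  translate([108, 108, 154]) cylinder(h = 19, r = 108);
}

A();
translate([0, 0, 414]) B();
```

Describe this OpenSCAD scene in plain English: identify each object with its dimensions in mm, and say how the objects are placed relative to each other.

A is a four-legged stool. The seat is a 300×262×35 mm slab whose top surface is at z = 414 mm; four square legs, each 28×28 mm in cross-section, run from the floor (z = 0) to the underside of the seat, each flush with a corner of the seat. Four stretchers, 28 mm wide and 24 mm tall, connect adjacent legs with their undersides at z = 240 mm, each running between the inner faces of the legs it joins and aligned with the legs' outer faces on the other axis.

B is a spool: two coaxial disc flanges of radius 108 mm and thickness 19 mm, joined by a core cylinder of radius 75 mm and height 135 mm. The lower flange rests on z = 0 and the three cylinders share a vertical axis.

The spool is on top of the stool.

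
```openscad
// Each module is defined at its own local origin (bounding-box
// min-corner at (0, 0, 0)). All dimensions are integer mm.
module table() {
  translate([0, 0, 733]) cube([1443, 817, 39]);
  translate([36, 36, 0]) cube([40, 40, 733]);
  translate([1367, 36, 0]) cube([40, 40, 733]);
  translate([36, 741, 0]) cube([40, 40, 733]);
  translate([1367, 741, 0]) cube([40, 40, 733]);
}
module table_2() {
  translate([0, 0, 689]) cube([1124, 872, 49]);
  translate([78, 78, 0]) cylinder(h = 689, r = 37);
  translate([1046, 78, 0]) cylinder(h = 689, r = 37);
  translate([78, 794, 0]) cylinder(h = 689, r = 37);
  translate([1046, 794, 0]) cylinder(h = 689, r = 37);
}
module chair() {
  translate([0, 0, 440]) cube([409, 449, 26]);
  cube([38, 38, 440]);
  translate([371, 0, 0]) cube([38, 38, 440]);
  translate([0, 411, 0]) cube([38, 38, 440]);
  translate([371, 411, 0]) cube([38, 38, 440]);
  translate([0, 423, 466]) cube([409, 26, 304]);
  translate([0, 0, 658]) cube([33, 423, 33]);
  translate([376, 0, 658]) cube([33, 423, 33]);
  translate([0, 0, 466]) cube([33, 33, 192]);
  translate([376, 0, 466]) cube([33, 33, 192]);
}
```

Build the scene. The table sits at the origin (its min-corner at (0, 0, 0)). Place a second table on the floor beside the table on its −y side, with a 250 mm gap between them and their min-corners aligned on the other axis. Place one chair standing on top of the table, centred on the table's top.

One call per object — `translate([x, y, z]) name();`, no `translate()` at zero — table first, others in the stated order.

table();
translate([0, -1122, 0]) table_2();
translate([517, 184, 772]) chair();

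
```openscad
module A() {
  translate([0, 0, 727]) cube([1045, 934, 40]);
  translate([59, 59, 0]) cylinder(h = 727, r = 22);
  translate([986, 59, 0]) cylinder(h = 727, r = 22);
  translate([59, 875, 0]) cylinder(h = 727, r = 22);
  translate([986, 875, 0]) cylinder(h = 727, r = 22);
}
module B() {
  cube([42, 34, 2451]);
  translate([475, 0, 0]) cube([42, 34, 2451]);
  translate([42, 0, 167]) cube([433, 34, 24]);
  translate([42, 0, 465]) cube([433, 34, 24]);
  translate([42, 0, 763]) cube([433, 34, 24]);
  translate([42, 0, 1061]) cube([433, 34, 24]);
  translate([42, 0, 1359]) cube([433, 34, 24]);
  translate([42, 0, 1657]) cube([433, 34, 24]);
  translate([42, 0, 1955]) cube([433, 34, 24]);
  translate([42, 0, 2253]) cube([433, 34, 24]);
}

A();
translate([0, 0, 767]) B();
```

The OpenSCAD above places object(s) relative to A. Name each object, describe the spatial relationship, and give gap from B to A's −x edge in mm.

The ladder's min-x is at 0; the table's min-x is 0; gap = 0 mm.

A is a table. B is a ladder. The ladder is on top of the table. The gap from the ladder to the table's −x edge is 0 mm.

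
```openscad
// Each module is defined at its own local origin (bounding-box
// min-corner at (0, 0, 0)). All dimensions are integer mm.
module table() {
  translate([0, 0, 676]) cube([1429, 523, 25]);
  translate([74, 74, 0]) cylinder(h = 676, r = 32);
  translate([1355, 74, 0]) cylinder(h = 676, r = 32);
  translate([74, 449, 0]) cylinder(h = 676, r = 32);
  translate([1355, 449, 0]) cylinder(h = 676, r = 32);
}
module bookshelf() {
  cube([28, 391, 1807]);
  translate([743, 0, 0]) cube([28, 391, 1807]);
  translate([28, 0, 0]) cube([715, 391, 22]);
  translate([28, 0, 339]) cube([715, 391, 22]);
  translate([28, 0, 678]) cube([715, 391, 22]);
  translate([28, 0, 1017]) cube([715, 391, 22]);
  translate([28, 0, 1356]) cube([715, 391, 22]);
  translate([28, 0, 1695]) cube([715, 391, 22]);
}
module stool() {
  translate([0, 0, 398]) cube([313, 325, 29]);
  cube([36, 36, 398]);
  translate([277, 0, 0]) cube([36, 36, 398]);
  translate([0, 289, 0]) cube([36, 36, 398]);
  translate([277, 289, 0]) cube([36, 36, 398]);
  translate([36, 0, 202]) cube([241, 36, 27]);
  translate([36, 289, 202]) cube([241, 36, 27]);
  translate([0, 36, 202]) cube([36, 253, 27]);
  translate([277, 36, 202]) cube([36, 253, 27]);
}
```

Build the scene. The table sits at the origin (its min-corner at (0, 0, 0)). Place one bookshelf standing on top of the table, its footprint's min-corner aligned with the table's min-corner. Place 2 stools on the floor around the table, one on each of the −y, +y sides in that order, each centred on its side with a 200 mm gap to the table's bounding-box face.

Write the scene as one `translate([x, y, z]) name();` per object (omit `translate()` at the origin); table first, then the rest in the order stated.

table();
translate([0, 0, 701]) bookshelf();
translate([558, -525, 0]) stool();
translate([558, 723, 0]) stool();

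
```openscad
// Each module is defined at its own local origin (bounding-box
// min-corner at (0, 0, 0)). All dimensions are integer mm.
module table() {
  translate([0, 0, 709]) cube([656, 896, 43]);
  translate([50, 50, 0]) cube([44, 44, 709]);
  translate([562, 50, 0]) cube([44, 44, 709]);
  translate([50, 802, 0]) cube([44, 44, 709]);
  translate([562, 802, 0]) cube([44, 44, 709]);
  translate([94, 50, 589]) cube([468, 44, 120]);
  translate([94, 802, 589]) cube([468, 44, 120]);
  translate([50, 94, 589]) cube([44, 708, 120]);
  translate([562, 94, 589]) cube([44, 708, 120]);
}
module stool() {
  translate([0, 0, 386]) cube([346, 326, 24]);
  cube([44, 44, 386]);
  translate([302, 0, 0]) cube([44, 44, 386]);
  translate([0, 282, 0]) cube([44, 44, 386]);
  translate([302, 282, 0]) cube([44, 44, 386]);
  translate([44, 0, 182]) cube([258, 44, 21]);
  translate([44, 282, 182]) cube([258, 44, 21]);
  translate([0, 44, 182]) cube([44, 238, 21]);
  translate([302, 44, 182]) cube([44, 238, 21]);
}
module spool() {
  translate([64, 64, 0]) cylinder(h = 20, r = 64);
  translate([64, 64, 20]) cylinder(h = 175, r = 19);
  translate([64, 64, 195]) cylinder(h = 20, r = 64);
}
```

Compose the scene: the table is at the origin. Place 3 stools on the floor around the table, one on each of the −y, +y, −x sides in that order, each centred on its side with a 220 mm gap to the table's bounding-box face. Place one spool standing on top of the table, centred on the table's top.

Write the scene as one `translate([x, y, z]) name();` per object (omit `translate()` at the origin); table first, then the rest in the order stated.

table();
translate([155, -546, 0]) stool();
translate([155, 1116, 0]) stool();
translate([-566, 285, 0]) stool();
translate([264, 384, 752]) spool();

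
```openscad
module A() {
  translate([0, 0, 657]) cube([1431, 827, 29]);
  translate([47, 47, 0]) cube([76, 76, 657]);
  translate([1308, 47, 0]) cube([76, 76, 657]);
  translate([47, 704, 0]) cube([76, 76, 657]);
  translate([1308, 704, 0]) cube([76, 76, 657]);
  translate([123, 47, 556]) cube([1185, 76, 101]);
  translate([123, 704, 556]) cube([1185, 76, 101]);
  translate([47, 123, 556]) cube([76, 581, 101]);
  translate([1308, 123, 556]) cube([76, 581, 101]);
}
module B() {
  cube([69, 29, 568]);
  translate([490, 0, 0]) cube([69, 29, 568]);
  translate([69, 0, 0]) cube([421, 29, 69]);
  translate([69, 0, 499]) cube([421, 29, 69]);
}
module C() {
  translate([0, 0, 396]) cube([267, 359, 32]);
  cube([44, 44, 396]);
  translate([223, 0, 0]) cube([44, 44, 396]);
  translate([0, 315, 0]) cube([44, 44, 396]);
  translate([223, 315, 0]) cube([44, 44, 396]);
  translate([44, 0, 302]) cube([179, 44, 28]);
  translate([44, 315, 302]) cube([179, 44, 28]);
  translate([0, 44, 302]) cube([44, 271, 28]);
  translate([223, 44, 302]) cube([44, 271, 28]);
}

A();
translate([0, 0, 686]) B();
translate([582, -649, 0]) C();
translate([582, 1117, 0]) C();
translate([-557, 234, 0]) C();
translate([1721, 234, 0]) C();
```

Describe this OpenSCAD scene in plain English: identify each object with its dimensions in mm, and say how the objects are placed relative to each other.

A is a rectangular dining table. The top is 1431×827×29 mm with its upper surface at z = 686 mm. It stands on four 76×76 mm square legs, each inset 47 mm from the nearest pair of top edges, running from the floor to the underside of the top. Four apron rails, 76 mm thick and 101 mm tall, run between adjacent legs with their top edges flush with the underside of the top and their outer faces flush with the legs' outer faces.

B is a rectangular picture frame lying in the x–z plane (depth along y). The opening is 421 mm wide (x) by 430 mm tall (z), surrounded by a border 69 mm wide on all four sides. The frame is 29 mm deep and is made of two full-height vertical stiles with two horizontal rails fitted between them.

C is a four-legged stool. The seat is 267×359 mm, 32 mm thick, top at z = 428 mm. It stands on four square legs, each 44×44 mm in cross-section, from z = 0 to the seat underside, each flush with a corner of the seat. Four stretchers, 44 mm wide and 28 mm tall, connect adjacent legs with their undersides at z = 302 mm, each running between the inner faces of the legs it joins and aligned with the legs' outer faces on the other axis.

The picture frame is on top of the table. Four stools sit around the table at the −y, +y, −x, +x sides.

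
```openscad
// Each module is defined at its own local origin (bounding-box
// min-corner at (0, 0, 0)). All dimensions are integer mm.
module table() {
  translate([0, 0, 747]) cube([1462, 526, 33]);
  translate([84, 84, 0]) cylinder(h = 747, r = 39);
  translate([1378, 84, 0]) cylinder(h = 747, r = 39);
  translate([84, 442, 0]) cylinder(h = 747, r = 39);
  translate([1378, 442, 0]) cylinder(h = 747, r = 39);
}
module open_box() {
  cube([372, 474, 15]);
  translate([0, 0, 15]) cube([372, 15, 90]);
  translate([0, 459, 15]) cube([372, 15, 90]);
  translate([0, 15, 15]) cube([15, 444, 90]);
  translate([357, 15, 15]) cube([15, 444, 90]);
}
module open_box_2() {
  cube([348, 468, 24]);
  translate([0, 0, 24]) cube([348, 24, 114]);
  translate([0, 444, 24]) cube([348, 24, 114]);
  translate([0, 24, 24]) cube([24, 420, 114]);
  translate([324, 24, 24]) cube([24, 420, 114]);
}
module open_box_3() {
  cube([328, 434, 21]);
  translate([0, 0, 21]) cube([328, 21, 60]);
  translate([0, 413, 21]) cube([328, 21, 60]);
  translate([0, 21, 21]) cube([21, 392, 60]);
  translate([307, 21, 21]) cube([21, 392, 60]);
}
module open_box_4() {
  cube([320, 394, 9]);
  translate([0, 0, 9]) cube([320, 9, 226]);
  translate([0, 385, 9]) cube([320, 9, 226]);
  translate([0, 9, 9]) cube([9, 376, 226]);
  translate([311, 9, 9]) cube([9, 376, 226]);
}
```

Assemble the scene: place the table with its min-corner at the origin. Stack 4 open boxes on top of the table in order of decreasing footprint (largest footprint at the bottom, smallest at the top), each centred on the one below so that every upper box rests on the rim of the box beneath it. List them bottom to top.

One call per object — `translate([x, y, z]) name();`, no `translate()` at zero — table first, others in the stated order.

table();
translate([545, 26, 780]) open_box();
translate([557, 29, 885]) open_box_2();
translate([567, 46, 1023]) open_box_3();
translate([571, 66, 1104]) open_box_4();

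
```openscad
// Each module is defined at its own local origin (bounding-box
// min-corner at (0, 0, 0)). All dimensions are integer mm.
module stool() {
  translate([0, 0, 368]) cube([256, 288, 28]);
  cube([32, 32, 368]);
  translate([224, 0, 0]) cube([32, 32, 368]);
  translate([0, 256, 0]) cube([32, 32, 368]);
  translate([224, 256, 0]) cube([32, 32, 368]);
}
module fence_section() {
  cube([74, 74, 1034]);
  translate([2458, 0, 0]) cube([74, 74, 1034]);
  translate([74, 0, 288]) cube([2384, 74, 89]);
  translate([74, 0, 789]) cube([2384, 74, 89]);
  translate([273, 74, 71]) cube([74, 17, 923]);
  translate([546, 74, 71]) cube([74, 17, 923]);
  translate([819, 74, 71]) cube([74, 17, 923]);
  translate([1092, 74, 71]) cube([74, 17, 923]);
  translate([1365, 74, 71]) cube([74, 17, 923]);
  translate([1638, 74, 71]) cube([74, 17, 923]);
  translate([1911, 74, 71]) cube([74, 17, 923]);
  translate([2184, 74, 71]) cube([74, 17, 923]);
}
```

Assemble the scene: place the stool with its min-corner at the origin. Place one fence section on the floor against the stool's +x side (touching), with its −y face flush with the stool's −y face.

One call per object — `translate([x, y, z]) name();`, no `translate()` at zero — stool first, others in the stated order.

stool();
translate([256, 0, 0]) fence_section();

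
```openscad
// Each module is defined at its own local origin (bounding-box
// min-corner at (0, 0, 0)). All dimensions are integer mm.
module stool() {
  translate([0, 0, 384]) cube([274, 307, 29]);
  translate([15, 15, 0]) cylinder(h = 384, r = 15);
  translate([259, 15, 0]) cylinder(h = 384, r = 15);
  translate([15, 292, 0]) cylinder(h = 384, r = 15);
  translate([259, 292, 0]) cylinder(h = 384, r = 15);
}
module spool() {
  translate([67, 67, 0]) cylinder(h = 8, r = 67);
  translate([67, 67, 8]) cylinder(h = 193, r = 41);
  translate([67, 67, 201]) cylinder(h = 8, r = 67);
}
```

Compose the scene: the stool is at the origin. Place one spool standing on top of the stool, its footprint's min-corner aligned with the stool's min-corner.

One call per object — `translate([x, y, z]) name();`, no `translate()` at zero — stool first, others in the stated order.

stool();
translate([0, 0, 413]) spool();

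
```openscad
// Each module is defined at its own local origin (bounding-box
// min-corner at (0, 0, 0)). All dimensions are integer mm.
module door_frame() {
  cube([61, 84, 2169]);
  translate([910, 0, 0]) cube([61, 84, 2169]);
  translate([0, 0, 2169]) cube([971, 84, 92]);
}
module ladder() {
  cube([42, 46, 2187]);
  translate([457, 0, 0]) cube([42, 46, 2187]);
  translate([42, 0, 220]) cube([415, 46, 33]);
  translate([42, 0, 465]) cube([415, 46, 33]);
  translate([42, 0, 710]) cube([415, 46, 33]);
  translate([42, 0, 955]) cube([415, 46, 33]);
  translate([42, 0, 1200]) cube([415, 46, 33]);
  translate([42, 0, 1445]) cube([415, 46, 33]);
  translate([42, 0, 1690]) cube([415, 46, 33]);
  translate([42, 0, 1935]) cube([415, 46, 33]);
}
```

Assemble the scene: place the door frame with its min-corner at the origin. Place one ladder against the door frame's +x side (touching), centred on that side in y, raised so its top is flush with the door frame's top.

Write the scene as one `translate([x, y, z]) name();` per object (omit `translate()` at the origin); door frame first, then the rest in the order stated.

door_frame();
translate([971, 19, 74]) ladder();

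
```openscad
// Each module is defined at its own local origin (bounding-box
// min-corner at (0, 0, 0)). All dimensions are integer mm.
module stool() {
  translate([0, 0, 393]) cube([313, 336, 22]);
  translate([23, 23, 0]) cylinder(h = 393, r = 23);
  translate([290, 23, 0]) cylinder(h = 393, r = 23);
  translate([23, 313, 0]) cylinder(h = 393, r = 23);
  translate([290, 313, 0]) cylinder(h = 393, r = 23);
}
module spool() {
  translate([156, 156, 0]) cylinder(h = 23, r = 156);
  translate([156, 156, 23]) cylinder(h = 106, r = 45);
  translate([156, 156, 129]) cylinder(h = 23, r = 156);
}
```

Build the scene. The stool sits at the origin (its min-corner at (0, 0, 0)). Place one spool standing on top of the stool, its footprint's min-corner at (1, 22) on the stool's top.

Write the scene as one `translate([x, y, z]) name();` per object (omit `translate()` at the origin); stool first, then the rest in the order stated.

stool();
translate([1, 22, 415]) spool();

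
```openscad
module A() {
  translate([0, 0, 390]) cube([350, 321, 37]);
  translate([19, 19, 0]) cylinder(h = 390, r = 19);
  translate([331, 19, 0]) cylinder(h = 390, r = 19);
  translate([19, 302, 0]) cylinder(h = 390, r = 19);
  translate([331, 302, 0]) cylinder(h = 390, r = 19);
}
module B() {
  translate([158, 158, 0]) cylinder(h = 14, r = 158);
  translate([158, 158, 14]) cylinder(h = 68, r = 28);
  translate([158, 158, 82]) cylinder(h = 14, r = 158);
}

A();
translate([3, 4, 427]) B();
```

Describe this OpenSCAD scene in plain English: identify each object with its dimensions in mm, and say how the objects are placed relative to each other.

A is a four-legged stool. The seat is 350×321 mm, 37 mm thick, top at z = 427 mm. It stands on four round legs, each 38 mm in diameter, from z = 0 to the seat underside, each leg's axis is inset half a diameter from the nearest pair of seat edges (so the leg's bounding box is flush with the corner).

B is a spool: two coaxial disc flanges of radius 158 mm and thickness 14 mm, joined by a core cylinder of radius 28 mm and height 68 mm. The lower flange rests on z = 0 and the three cylinders share a vertical axis.

The spool is on top of the stool.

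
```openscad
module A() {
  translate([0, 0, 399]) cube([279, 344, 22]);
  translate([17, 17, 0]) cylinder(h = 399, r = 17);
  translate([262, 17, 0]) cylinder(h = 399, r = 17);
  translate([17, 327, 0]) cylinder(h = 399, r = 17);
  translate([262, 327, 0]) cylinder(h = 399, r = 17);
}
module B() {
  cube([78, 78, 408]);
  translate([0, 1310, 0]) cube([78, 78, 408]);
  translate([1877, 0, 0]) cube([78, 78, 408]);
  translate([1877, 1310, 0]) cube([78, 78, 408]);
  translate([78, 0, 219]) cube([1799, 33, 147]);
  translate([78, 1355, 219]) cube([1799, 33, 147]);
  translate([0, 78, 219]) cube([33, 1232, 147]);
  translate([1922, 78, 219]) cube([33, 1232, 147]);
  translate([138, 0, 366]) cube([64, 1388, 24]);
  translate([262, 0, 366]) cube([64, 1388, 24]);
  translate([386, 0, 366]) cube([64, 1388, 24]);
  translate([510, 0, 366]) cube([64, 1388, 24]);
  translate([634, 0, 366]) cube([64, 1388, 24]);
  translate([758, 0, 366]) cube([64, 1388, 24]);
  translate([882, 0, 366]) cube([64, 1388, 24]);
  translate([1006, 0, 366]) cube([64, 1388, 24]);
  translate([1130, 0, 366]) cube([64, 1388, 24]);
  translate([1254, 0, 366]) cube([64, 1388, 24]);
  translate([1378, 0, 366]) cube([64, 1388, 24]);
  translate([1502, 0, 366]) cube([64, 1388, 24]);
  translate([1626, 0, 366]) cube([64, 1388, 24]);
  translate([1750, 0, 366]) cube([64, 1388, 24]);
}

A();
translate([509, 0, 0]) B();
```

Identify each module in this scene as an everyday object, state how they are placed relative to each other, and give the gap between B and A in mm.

The bed frame's nearest face is 230 mm from the stool's +x face.

A is a stool. B is a bed frame. The bed frame is on the floor beside the stool on its +x side. The gap between the bed frame and the stool is 230 mm.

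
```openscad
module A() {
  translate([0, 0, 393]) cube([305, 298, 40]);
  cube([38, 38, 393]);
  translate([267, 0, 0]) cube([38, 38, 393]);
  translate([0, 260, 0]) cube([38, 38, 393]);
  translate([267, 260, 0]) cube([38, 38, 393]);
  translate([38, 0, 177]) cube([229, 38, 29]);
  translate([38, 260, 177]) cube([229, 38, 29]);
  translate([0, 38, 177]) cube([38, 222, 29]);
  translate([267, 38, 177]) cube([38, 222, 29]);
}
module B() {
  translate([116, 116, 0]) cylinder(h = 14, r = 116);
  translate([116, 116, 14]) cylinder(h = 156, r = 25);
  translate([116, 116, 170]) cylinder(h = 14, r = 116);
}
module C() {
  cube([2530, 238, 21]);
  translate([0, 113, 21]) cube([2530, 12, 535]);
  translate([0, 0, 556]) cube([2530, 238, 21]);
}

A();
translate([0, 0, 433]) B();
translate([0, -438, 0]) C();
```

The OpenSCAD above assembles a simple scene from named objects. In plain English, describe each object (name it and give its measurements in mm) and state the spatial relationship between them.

A is a simple wooden stool: a rectangular seat 305 mm (x) by 298 mm (y), 40 mm thick, top face at z = 433 mm, on four square legs, each 38×38 mm in cross-section. The legs rest on z = 0, each flush with a corner of the seat. Four stretchers, 38 mm wide and 29 mm tall, connect adjacent legs with their undersides at z = 177 mm, each running between the inner faces of the legs it joins and aligned with the legs' outer faces on the other axis.

B is a spool: two coaxial disc flanges of radius 116 mm and thickness 14 mm, joined by a core cylinder of radius 25 mm and height 156 mm. The lower flange rests on z = 0 and the three cylinders share a vertical axis.

C is an I-beam lying along x, 2530 mm long. Overall section height 577 mm. Two flanges 238 mm wide (y) and 21 mm thick, one on the floor and one at the top; a web 12 mm thick runs between them, centred on the flange width.

The spool is on top of the stool. The I-beam is on the floor beside the stool on its −y side.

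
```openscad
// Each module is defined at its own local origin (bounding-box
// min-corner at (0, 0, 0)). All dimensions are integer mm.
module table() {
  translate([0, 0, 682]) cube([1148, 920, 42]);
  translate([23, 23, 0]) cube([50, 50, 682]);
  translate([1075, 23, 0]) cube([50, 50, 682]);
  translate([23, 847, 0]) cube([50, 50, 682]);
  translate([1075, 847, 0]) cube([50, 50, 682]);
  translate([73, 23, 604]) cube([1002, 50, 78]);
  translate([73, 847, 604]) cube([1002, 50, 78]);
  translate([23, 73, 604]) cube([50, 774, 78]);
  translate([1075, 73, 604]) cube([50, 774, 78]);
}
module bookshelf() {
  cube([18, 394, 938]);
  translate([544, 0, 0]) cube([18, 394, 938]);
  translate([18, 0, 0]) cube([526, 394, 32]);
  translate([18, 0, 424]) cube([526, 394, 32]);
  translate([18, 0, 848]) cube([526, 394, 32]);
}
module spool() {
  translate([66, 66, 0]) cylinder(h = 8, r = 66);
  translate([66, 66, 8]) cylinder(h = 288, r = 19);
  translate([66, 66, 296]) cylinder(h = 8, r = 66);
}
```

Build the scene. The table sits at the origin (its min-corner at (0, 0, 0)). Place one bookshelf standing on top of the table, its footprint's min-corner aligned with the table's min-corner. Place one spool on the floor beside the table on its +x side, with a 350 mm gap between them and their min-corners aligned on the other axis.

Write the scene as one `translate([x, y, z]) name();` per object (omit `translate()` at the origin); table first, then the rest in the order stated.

table();
translate([0, 0, 724]) bookshelf();
translate([1498, 0, 0]) spool();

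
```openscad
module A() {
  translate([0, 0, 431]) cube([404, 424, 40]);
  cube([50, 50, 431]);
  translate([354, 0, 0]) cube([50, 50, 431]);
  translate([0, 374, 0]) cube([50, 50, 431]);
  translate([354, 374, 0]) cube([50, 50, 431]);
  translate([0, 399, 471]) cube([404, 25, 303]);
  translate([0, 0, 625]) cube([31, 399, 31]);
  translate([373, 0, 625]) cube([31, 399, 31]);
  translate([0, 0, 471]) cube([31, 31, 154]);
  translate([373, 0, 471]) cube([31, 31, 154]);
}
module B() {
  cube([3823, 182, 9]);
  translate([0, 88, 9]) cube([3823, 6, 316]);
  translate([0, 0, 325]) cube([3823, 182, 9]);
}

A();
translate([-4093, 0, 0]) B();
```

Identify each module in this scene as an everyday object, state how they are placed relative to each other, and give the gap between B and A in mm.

The I-beam's nearest face is 270 mm from the chair's −x face.

A is a chair. B is an I-beam. The I-beam is on the floor beside the chair on its −x side. The gap between the I-beam and the chair is 270 mm.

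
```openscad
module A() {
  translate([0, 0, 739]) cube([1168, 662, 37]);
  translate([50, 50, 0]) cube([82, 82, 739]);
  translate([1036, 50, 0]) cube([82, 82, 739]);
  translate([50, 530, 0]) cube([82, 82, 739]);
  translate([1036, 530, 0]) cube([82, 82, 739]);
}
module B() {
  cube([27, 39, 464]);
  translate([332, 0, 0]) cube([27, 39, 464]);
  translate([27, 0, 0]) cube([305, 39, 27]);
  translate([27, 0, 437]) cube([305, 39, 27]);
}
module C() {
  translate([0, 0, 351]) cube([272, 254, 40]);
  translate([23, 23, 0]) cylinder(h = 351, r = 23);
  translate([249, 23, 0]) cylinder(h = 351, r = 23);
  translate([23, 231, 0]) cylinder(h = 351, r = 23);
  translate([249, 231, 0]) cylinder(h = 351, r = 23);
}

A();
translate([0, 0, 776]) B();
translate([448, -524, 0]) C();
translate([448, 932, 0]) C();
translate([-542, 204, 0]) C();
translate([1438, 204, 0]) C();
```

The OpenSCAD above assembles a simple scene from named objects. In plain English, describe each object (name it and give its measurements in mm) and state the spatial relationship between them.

A is a table with a 1168×662 mm rectangular top, 37 mm thick, top surface at z = 776 mm, supported by four 82×82 mm square legs, each inset 50 mm from the nearest pair of top edges, running from the floor.

B is a picture frame with a 305×410 mm rectangular opening (x by z) and a uniform 27 mm border on every side. Frame depth is 39 mm along y. It is built from two vertical stiles running the full outside height and two horizontal rails spanning the gap between the stiles.

C is a simple wooden stool: a rectangular seat 272 mm (x) by 254 mm (y), 40 mm thick, top face at z = 391 mm, on four round legs, each 46 mm in diameter. The legs rest on z = 0, each leg's axis is inset half a diameter from the nearest pair of seat edges (so the leg's bounding box is flush with the corner).

The picture frame is on top of the table. Four stools sit around the table at the −y, +y, −x, +x sides.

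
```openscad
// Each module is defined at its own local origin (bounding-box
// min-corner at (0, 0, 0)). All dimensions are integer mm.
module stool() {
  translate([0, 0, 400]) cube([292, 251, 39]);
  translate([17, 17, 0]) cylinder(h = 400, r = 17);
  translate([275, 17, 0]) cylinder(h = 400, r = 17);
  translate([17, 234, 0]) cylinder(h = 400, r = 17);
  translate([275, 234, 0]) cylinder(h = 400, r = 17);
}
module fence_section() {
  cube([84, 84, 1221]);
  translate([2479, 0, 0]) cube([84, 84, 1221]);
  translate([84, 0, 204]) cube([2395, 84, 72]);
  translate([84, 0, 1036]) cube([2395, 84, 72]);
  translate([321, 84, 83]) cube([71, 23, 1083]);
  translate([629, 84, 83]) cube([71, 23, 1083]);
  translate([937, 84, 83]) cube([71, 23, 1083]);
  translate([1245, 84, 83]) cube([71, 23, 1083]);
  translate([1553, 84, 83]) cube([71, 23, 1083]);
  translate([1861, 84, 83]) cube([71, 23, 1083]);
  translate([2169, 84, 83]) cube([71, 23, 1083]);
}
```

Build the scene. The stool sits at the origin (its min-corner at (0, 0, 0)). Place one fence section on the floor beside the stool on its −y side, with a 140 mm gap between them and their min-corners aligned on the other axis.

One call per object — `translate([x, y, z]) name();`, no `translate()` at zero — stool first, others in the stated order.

stool();
translate([0, -247, 0]) fence_section();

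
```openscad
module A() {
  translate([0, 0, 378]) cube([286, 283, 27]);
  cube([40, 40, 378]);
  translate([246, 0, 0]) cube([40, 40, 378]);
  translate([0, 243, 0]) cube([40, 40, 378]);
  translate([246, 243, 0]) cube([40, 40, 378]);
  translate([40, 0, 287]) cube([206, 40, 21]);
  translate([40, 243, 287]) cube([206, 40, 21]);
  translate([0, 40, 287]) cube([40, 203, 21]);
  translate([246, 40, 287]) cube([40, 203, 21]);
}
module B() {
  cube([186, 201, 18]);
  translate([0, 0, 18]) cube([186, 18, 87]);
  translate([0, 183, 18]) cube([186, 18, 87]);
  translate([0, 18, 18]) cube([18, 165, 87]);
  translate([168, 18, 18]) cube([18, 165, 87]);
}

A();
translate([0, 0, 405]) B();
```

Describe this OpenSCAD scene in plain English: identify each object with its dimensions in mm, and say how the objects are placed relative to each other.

A is a simple wooden stool: a rectangular seat 286 mm (x) by 283 mm (y), 27 mm thick, top face at z = 405 mm, on four square legs, each 40×40 mm in cross-section. The legs rest on z = 0, each flush with a corner of the seat. Four stretchers, 40 mm wide and 21 mm tall, connect adjacent legs with their undersides at z = 287 mm, each running between the inner faces of the legs it joins and aligned with the legs' outer faces on the other axis.

B is an open storage box with external size 186×201×105 mm and wall thickness 18 mm (the base is also 18 mm thick). The base covers the whole footprint; the four walls stand on the base, with the y-facing walls full-width and the x-facing walls fitting between their inner faces.

The open box is on top of the stool.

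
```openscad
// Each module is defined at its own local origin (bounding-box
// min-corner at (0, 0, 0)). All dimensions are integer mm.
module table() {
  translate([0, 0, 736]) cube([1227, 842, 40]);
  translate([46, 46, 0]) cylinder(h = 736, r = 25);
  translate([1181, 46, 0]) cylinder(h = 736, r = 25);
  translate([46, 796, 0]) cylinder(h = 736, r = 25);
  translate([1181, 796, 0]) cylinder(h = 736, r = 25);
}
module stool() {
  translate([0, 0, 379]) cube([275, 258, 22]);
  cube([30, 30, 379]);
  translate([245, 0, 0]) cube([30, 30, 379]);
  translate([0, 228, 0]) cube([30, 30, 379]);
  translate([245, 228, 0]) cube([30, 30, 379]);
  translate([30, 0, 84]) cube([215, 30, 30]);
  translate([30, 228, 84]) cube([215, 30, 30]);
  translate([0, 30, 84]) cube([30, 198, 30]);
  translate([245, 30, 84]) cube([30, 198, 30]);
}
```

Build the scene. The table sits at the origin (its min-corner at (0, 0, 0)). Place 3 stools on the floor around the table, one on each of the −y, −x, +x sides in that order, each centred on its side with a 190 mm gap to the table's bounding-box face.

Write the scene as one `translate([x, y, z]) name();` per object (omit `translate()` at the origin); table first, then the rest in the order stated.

table();
translate([476, -448, 0]) stool();
translate([-465, 292, 0]) stool();
translate([1417, 292, 0]) stool();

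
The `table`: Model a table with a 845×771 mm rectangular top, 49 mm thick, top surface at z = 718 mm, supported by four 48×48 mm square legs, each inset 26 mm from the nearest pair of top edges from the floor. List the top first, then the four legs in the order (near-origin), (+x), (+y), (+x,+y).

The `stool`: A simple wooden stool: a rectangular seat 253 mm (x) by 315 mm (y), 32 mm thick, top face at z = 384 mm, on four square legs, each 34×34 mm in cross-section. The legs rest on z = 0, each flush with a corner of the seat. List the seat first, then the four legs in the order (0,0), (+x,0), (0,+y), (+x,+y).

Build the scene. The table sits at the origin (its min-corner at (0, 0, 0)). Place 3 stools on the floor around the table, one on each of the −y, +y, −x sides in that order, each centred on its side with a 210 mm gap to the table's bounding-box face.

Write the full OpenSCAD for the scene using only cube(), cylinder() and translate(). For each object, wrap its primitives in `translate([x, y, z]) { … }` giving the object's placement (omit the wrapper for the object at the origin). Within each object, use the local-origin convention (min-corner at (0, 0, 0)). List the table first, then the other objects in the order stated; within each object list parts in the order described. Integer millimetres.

translate([0, 0, 669]) cube([845, 771, 49]);
translate([26, 26, 0]) cube([48, 48, 669]);
translate([771, 26, 0]) cube([48, 48, 669]);
translate([26, 697, 0]) cube([48, 48, 669]);
translate([771, 697, 0]) cube([48, 48, 669]);
translate([296, -525, 0]) {
  translate([0, 0, 352]) cube([253, 315, 32]);
  cube([34, 34, 352]);
  translate([219, 0, 0]) cube([34, 34, 352]);
  translate([0, 281, 0]) cube([34, 34, 352]);
  translate([219, 281, 0]) cube([34, 34, 352]);
}
translate([296, 981, 0]) {
  translate([0, 0, 352]) cube([253, 315, 32]);
  cube([34, 34, 352]);
  translate([219, 0, 0]) cube([34, 34, 352]);
  translate([0, 281, 0]) cube([34, 34, 352]);
  translate([219, 281, 0]) cube([34, 34, 352]);
}
translate([-463, 228, 0]) {
  translate([0, 0, 352]) cube([253, 315, 32]);
  cube([34, 34, 352]);
  translate([219, 0, 0]) cube([34, 34, 352]);
  translate([0, 281, 0]) cube([34, 34, 352]);
  translate([219, 281, 0]) cube([34, 34, 352]);
}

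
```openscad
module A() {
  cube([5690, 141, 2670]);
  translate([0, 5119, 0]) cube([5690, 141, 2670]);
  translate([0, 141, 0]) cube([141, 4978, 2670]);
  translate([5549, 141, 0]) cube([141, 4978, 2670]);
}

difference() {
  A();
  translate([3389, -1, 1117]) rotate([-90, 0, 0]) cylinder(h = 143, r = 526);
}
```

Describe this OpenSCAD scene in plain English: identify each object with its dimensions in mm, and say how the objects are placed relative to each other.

A is the wall frame of a small rectangular building: four walls, each 2670 mm tall and 141 mm thick, enclosing a footprint 5690 mm (x) by 5260 mm (y) outside-to-outside, with no floor or roof. The front and back walls (the −y and +y sides) span the full width; the two side walls fit between them.

The house frame has a circular hole of radius 526 mm through its front wall, centred at (x = 3389, z = 1117).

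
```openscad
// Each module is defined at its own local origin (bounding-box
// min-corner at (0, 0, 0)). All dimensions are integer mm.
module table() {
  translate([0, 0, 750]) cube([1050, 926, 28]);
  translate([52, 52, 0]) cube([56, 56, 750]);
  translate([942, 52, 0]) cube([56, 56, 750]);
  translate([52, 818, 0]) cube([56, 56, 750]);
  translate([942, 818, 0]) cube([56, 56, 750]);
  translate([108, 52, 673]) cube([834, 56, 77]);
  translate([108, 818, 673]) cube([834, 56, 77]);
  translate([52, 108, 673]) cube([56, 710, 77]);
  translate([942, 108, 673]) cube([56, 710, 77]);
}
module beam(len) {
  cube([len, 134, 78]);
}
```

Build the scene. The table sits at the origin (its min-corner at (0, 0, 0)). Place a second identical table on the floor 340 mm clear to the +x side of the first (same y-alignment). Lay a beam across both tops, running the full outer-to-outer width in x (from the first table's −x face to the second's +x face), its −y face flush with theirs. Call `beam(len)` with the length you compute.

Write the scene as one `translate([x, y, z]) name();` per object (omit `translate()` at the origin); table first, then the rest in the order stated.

table();
translate([1390, 0, 0]) table();
translate([0, 0, 778]) beam(2440);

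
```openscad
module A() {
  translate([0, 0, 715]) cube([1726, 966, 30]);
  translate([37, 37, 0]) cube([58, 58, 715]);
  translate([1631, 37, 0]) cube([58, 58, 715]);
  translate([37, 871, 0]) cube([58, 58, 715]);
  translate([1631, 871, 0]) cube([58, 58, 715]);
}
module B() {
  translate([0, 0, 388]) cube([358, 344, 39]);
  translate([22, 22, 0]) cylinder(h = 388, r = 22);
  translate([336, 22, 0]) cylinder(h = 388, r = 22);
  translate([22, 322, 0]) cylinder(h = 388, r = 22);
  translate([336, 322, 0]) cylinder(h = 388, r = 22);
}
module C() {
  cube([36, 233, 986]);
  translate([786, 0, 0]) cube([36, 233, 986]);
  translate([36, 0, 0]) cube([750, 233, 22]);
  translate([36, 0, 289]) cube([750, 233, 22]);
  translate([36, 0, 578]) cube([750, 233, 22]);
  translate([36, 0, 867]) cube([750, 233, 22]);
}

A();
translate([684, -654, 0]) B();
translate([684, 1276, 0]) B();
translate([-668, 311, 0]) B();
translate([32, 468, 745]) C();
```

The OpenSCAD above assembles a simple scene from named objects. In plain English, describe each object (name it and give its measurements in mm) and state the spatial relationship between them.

A is a table: top 1726 mm (x) × 966 mm (y), 30 mm thick, upper face at z = 745 mm, on four 58×58 mm square legs, each inset 37 mm from the nearest pair of top edges, running from z = 0 to the bottom of the top.

B is a simple wooden stool: a rectangular seat 358 mm (x) by 344 mm (y), 39 mm thick, top face at z = 427 mm, on four round legs, each 44 mm in diameter. The legs rest on z = 0, each leg's axis is inset half a diameter from the nearest pair of seat edges (so the leg's bounding box is flush with the corner).

C is an open bookshelf. Two side panels, each 36 mm thick, 233 mm deep and 986 mm tall, stand 822 mm apart (outside-to-outside). Between them sit 4 shelves, each 22 mm thick and 233 mm deep, spanning the full gap between the sides. The bottom shelf rests on the floor (its underside at z = 0) and the clear gap between one shelf's top and the next shelf's underside is 267 mm.

Three stools sit around the table at the −y, +y, −x sides. The bookshelf is on top of the table.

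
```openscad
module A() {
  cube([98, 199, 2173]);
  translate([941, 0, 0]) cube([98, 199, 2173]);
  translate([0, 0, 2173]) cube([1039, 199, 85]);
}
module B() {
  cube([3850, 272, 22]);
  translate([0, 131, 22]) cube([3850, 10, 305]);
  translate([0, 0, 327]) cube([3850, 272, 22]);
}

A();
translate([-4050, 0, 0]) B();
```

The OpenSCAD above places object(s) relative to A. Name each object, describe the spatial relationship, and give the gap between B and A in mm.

A is a door frame. B is an I-beam. The I-beam is on the floor beside the door frame on its −x side. The gap between the I-beam and the door frame is 200 mm.

The I-beam's nearest face is 200 mm from the door frame's −x face.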